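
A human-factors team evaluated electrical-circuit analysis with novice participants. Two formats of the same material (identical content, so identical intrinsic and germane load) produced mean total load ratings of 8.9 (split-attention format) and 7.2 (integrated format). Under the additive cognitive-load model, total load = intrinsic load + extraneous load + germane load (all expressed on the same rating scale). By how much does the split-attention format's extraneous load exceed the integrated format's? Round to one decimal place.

1.7

Intrinsic and germane load are equal across formats, so the difference in total load equals the difference in extraneous load.
Extraneous-load difference = 8.9 − 7.2 = 1.7.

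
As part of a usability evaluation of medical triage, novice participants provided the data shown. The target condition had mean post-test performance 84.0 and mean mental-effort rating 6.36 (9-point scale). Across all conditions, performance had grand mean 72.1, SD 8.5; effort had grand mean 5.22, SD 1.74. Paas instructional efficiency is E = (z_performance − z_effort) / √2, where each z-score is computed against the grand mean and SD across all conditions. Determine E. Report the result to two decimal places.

0.53

z_performance = (84.0 − 72.1) / 8.5 = 11.9000 / 8.5 = 1.4000.
z_effort = (6.36 − 5.22) / 1.74 = 1.1400 / 1.74 = 0.6552.
z_P − z_E = 1.4000 − 0.6552 = 0.7448.
E = 0.7448 / √2 = 0.7448 / 1.41421 = 0.5267 ≈ 0.53.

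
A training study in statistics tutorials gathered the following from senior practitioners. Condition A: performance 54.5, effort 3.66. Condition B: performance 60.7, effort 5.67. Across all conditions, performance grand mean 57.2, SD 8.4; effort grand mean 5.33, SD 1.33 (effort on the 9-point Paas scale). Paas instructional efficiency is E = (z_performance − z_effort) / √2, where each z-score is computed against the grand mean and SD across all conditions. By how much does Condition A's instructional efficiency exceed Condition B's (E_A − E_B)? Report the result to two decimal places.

Condition A: z_P = (54.5 − 57.2)/8.4 = -0.3214; z_E = (3.66 − 5.33)/1.33 = -1.2556; E_A = (-0.3214 − (-1.2556))/√2 = 0.6606.
Condition B: z_P = (60.7 − 57.2)/8.4 = 0.4167; z_E = (5.67 − 5.33)/1.33 = 0.2556; E_B = (0.4167 − 0.2556)/√2 = 0.1139.
E_A − E_B = 0.6606 − 0.1139 = 0.5467 ≈ 0.55.

0.55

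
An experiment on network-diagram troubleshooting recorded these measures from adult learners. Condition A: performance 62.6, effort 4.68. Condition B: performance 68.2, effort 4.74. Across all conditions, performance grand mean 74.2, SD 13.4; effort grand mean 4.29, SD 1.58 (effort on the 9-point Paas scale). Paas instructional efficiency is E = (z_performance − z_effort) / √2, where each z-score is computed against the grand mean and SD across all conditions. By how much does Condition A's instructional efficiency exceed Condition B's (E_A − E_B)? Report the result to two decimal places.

Condition A: z_P = (62.6 − 74.2)/13.4 = -0.8657; z_E = (4.68 − 4.29)/1.58 = 0.2468; E_A = (-0.8657 − 0.2468)/√2 = -0.7867.
Condition B: z_P = (68.2 − 74.2)/13.4 = -0.4478; z_E = (4.74 − 4.29)/1.58 = 0.2848; E_B = (-0.4478 − 0.2848)/√2 = -0.5180.
E_A − E_B = -0.7867 − (-0.5180) = -0.2687 ≈ -0.27.

-0.27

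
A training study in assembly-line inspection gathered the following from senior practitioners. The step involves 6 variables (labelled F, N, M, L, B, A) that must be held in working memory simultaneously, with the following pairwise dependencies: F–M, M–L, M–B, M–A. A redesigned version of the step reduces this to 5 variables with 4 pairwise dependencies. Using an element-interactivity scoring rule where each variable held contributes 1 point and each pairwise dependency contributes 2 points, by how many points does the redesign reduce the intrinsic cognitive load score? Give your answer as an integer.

Original: 6 × 1 + 4 × 2 = 6 + 8 = 14.
Redesigned: 5 × 1 + 4 × 2 = 5 + 8 = 13.
Reduction = 14 − 13 = 1.

1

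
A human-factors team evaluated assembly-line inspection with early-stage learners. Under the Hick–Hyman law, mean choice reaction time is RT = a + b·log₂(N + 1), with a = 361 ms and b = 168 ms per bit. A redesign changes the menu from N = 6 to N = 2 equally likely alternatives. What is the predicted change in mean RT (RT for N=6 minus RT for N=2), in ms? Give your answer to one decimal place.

RT(6) = 361 + 168·log₂(7) = 361 + 168·2.8074 = 832.6432 ms.
RT(2) = 361 + 168·log₂(3) = 361 + 168·1.5850 = 627.2800 ms.
Difference = 832.6432 − 627.2800 = 205.3632 ≈ 205.4 ms.

205.4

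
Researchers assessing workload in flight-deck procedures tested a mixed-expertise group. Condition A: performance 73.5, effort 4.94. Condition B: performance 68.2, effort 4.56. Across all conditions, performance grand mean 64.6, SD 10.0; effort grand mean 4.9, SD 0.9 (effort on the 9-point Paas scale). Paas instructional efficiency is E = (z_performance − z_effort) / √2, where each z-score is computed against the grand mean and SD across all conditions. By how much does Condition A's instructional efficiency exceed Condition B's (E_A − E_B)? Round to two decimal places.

Condition A: z_P = (73.5 − 64.6)/10.0 = 0.8900; z_E = (4.94 − 4.9)/0.9 = 0.0444; E_A = (0.8900 − 0.0444)/√2 = 0.5979.
Condition B: z_P = (68.2 − 64.6)/10.0 = 0.3600; z_E = (4.56 − 4.9)/0.9 = -0.3778; E_B = (0.3600 − (-0.3778))/√2 = 0.5217.
E_A − E_B = 0.5979 − 0.5217 = 0.0762 ≈ 0.08.

0.08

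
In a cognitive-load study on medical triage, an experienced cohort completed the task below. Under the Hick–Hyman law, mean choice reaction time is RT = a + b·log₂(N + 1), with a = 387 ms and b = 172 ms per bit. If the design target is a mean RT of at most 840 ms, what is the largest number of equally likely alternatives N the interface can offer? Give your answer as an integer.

5

Set 387 + 172·log₂(N + 1) ≤ 840.
log₂(N + 1) ≤ (840 − 387) / 172 = 2.6337.
N + 1 ≤ 2^2.6337 = 6.2062.
N ≤ 5.2062, so the largest integer N is 5.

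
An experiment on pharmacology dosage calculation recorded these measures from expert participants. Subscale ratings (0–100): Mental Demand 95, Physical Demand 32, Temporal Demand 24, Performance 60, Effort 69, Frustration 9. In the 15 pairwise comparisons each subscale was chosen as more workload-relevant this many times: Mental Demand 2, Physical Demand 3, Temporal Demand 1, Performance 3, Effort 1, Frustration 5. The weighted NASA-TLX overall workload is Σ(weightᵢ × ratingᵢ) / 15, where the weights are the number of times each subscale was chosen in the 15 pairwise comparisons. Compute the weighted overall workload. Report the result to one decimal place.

40.3

The tallies are the weights (they sum to 15).
Weighted sum = 2·95 + 3·32 + 1·24 + 3·60 + 1·69 + 5·9
            = 190 + 96 + 24 + 180 + 69 + 45 = 604.
Overall workload = 604 / 15 = 40.2667 ≈ 40.3.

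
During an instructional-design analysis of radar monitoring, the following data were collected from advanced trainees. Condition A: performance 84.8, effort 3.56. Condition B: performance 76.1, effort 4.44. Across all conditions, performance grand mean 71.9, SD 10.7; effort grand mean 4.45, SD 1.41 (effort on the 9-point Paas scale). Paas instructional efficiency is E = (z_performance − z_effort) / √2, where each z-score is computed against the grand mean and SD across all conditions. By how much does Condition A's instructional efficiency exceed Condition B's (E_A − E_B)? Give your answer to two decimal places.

Condition A: z_P = (84.8 − 71.9)/10.7 = 1.2056; z_E = (3.56 − 4.45)/1.41 = -0.6312; E_A = (1.2056 − (-0.6312))/√2 = 1.2988.
Condition B: z_P = (76.1 − 71.9)/10.7 = 0.3925; z_E = (4.44 − 4.45)/1.41 = -0.0071; E_B = (0.3925 − (-0.0071))/√2 = 0.2826.
E_A − E_B = 1.2988 − 0.2826 = 1.0162 ≈ 1.02.

1.02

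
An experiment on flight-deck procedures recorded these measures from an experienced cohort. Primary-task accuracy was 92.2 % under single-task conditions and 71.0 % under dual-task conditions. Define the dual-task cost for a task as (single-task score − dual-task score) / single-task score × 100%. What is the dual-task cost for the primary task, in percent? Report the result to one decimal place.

Cost = (92.2 − 71.0) / 92.2 × 100%
     = 21.2000 / 92.2 × 100% = 22.9935%.
≈ 23.0%.

23.0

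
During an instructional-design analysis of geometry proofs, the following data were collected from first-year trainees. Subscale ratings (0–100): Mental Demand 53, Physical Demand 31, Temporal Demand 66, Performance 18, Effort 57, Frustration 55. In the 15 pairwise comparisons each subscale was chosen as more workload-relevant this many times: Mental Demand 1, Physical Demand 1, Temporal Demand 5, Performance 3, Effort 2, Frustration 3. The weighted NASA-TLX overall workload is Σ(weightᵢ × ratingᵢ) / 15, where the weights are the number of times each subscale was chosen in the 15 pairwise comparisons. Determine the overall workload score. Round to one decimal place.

The tallies are the weights (they sum to 15).
Weighted sum = 1·53 + 1·31 + 5·66 + 3·18 + 2·57 + 3·55
            = 53 + 31 + 330 + 54 + 114 + 165 = 747.
Overall workload = 747 / 15 = 49.8000 ≈ 49.8.

49.8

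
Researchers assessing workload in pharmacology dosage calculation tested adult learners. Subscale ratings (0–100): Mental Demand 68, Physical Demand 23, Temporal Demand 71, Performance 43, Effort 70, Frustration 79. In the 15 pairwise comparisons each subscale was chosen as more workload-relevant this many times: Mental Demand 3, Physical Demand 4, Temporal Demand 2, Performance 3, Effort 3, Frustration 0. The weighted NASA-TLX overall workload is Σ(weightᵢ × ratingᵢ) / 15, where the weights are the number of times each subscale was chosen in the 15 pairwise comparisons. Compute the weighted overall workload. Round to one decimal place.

The tallies are the weights (they sum to 15).
Weighted sum = 3·68 + 4·23 + 2·71 + 3·43 + 3·70 + 0·79
            = 204 + 92 + 142 + 129 + 210 + 0 = 777.
Overall workload = 777 / 15 = 51.8000 ≈ 51.8.

51.8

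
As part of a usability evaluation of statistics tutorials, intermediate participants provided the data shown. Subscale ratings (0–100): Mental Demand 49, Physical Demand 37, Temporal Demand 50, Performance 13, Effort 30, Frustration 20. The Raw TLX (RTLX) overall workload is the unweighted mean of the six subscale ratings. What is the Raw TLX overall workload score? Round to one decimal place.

Sum of ratings = 49 + 37 + 50 + 13 + 30 + 20 = 199.
RTLX = 199 / 6 = 33.1667 ≈ 33.2.

33.2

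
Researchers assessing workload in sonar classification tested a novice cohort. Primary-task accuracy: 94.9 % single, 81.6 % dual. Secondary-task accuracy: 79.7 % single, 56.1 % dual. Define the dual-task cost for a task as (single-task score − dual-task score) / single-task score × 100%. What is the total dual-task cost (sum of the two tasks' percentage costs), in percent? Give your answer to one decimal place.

43.6

Primary cost = (94.9 − 81.6) / 94.9 × 100% = 14.0148%.
Secondary cost = (79.7 − 56.1) / 79.7 × 100% = 29.6110%.
Total = 14.0148% + 29.6110% = 43.6258% ≈ 43.6%.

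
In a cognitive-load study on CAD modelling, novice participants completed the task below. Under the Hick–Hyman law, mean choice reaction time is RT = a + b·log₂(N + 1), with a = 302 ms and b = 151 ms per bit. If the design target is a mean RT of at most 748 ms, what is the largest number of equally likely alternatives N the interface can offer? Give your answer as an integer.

Set 302 + 151·log₂(N + 1) ≤ 748.
log₂(N + 1) ≤ (748 − 302) / 151 = 2.9536.
N + 1 ≤ 2^2.9536 = 7.7468.
N ≤ 6.7468, so the largest integer N is 6.

6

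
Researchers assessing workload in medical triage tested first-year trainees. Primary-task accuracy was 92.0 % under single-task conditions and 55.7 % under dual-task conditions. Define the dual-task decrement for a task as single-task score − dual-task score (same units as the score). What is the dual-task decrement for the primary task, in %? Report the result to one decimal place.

36.3

Decrement = 92.0 − 55.7 = 36.3000 % ≈ 36.3 %.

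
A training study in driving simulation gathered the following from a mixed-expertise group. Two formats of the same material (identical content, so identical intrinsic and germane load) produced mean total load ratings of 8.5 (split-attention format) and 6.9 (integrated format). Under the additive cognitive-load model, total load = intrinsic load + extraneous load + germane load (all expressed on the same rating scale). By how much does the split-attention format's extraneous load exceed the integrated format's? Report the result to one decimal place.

Intrinsic and germane load are equal across formats, so the difference in total load equals the difference in extraneous load.
Extraneous-load difference = 8.5 − 6.9 = 1.6.

1.6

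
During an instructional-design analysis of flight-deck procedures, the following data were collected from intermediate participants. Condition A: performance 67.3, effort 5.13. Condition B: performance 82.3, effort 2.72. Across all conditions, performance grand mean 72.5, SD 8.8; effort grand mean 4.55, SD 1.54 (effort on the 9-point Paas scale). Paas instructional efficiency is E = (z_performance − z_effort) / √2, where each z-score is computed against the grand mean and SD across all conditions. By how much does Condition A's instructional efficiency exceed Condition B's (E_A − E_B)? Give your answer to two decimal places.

Condition A: z_P = (67.3 − 72.5)/8.8 = -0.5909; z_E = (5.13 − 4.55)/1.54 = 0.3766; E_A = (-0.5909 − 0.3766)/√2 = -0.6841.
Condition B: z_P = (82.3 − 72.5)/8.8 = 1.1136; z_E = (2.72 − 4.55)/1.54 = -1.1883; E_B = (1.1136 − (-1.1883))/√2 = 1.6277.
E_A − E_B = -0.6841 − 1.6277 = -2.3118 ≈ -2.31.

-2.31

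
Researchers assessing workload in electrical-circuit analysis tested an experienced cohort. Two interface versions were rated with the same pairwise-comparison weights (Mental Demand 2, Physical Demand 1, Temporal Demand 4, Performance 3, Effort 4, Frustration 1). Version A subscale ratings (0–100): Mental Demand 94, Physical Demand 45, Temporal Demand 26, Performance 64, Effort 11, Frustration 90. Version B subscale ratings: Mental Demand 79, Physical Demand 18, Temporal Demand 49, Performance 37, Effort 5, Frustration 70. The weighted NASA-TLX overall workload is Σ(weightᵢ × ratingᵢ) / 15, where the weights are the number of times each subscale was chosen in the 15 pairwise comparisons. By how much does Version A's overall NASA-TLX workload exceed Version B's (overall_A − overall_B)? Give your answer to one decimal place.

Version A weighted sum = 2·94 + 1·45 + 4·26 + 3·64 + 4·11 + 1·90 = 188 + 45 + 104 + 192 + 44 + 90 = 663; overall_A = 663/15 = 44.2000.
Version B weighted sum = 2·79 + 1·18 + 4·49 + 3·37 + 4·5 + 1·70 = 158 + 18 + 196 + 111 + 20 + 70 = 573; overall_B = 573/15 = 38.2000.
Difference = 44.2000 − 38.2000 = 6.0000 ≈ 6.0.

6.0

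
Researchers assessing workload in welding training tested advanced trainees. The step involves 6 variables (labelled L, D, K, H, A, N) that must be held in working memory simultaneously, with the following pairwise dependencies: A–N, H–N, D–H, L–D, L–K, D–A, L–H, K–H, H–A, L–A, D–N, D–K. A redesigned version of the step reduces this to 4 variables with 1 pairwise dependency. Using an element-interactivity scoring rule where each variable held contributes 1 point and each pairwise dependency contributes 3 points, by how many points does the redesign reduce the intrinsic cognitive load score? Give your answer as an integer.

35

Original: 6 × 1 + 12 × 3 = 6 + 36 = 42.
Redesigned: 4 × 1 + 1 × 3 = 4 + 3 = 7.
Reduction = 42 − 7 = 35.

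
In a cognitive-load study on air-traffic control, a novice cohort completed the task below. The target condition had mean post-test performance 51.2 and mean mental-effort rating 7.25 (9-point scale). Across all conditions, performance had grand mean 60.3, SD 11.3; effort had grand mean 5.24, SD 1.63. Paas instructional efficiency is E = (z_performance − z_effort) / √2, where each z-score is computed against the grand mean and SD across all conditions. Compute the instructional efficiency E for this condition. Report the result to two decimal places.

-1.44

z_performance = (51.2 − 60.3) / 11.3 = -9.1000 / 11.3 = -0.8053.
z_effort = (7.25 − 5.24) / 1.63 = 2.0100 / 1.63 = 1.2331.
z_P − z_E = -0.8053 − 1.2331 = -2.0384.
E = -2.0384 / √2 = -2.0384 / 1.41421 = -1.4414 ≈ -1.44.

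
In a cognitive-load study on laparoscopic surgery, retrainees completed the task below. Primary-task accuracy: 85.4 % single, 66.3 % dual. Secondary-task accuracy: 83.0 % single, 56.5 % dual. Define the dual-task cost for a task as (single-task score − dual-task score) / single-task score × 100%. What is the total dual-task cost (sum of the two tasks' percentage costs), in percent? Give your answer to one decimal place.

Primary cost = (85.4 − 66.3) / 85.4 × 100% = 22.3653%.
Secondary cost = (83.0 − 56.5) / 83.0 × 100% = 31.9277%.
Total = 22.3653% + 31.9277% = 54.2930% ≈ 54.3%.

54.3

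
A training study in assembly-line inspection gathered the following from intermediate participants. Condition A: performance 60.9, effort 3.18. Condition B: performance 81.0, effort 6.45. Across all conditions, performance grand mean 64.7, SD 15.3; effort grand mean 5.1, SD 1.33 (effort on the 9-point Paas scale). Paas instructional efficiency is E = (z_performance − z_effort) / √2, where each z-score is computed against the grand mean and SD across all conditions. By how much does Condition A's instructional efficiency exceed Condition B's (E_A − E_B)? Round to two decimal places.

0.81

Condition A: z_P = (60.9 − 64.7)/15.3 = -0.2484; z_E = (3.18 − 5.1)/1.33 = -1.4436; E_A = (-0.2484 − (-1.4436))/√2 = 0.8451.
Condition B: z_P = (81.0 − 64.7)/15.3 = 1.0654; z_E = (6.45 − 5.1)/1.33 = 1.0150; E_B = (1.0654 − 1.0150)/√2 = 0.0356.
E_A − E_B = 0.8451 − 0.0356 = 0.8095 ≈ 0.81.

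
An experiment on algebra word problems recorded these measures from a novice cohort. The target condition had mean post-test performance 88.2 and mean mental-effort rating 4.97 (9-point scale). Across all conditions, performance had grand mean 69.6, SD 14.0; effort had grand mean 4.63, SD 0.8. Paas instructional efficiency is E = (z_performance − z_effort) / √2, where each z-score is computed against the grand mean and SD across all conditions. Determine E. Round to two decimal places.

z_performance = (88.2 − 69.6) / 14.0 = 18.6000 / 14.0 = 1.3286.
z_effort = (4.97 − 4.63) / 0.8 = 0.3400 / 0.8 = 0.4250.
z_P − z_E = 1.3286 − 0.4250 = 0.9036.
E = 0.9036 / √2 = 0.9036 / 1.41421 = 0.6389 ≈ 0.64.

0.64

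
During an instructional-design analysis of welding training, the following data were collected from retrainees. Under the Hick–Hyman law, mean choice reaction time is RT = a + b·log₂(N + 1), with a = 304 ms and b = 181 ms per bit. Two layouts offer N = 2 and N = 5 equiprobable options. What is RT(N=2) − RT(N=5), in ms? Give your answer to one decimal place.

RT(2) = 304 + 181·log₂(3) = 304 + 181·1.5850 = 590.8850 ms.
RT(5) = 304 + 181·log₂(6) = 304 + 181·2.5850 = 771.8850 ms.
Difference = 590.8850 − 771.8850 = -181.0000 ≈ -181.0 ms.

-181.0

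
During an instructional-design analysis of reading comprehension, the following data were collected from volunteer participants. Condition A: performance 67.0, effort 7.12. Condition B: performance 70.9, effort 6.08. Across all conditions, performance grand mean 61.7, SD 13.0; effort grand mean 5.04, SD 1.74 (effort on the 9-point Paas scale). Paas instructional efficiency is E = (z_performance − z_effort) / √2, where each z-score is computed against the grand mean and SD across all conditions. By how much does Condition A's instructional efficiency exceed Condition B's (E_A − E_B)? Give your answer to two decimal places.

-0.63

Condition A: z_P = (67.0 − 61.7)/13.0 = 0.4077; z_E = (7.12 − 5.04)/1.74 = 1.1954; E_A = (0.4077 − 1.1954)/√2 = -0.5570.
Condition B: z_P = (70.9 − 61.7)/13.0 = 0.7077; z_E = (6.08 − 5.04)/1.74 = 0.5977; E_B = (0.7077 − 0.5977)/√2 = 0.0778.
E_A − E_B = -0.5570 − 0.0778 = -0.6348 ≈ -0.63.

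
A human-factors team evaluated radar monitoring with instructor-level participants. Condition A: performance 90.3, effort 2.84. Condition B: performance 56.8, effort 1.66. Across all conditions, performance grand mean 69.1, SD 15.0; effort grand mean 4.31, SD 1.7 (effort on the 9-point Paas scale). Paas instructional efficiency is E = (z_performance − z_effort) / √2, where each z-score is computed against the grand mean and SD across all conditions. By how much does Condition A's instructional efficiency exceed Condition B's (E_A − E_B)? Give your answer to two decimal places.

Condition A: z_P = (90.3 − 69.1)/15.0 = 1.4133; z_E = (2.84 − 4.31)/1.7 = -0.8647; E_A = (1.4133 − (-0.8647))/√2 = 1.6108.
Condition B: z_P = (56.8 − 69.1)/15.0 = -0.8200; z_E = (1.66 − 4.31)/1.7 = -1.5588; E_B = (-0.8200 − (-1.5588))/√2 = 0.5224.
E_A − E_B = 1.6108 − 0.5224 = 1.0884 ≈ 1.09.

1.09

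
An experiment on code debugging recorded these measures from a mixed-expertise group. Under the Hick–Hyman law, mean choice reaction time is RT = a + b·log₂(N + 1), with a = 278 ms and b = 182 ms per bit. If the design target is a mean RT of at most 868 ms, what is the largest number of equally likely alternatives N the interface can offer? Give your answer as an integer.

8

Set 278 + 182·log₂(N + 1) ≤ 868.
log₂(N + 1) ≤ (868 − 278) / 182 = 3.2418.
N + 1 ≤ 2^3.2418 = 9.4597.
N ≤ 8.4597, so the largest integer N is 8.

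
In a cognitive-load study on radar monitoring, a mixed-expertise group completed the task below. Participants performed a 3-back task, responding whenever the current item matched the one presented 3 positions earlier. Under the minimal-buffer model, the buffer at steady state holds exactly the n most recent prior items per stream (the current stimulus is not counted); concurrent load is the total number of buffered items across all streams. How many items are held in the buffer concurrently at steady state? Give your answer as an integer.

3

The buffer holds the 3 most recent prior items.
Steady-state concurrent load = 3 items.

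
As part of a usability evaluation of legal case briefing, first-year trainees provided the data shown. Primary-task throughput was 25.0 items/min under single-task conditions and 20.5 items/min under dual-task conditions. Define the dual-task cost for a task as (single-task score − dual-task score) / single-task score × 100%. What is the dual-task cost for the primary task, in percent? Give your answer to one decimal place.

18.0

Cost = (25.0 − 20.5) / 25.0 × 100%
     = 4.5000 / 25.0 × 100% = 18.0000%.
≈ 18.0%.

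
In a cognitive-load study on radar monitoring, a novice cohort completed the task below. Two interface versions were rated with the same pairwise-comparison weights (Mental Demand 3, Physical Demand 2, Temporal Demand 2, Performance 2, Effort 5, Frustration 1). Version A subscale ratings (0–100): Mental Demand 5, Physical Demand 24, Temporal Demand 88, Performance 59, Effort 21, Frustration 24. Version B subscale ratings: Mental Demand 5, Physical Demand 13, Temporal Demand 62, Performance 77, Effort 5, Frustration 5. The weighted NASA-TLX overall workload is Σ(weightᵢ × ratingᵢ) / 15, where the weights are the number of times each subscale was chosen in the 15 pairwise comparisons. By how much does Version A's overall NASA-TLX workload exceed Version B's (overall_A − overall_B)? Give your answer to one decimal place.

9.1

Version A weighted sum = 3·5 + 2·24 + 2·88 + 2·59 + 5·21 + 1·24 = 15 + 48 + 176 + 118 + 105 + 24 = 486; overall_A = 486/15 = 32.4000.
Version B weighted sum = 3·5 + 2·13 + 2·62 + 2·77 + 5·5 + 1·5 = 15 + 26 + 124 + 154 + 25 + 5 = 349; overall_B = 349/15 = 23.2667.
Difference = 32.4000 − 23.2667 = 9.1333 ≈ 9.1.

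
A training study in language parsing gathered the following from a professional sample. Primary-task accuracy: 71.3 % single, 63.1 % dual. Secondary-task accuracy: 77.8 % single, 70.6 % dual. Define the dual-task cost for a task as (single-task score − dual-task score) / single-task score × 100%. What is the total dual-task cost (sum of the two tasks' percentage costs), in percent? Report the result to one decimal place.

20.8

Primary cost = (71.3 − 63.1) / 71.3 × 100% = 11.5007%.
Secondary cost = (77.8 − 70.6) / 77.8 × 100% = 9.2545%.
Total = 11.5007% + 9.2545% = 20.7552% ≈ 20.8%.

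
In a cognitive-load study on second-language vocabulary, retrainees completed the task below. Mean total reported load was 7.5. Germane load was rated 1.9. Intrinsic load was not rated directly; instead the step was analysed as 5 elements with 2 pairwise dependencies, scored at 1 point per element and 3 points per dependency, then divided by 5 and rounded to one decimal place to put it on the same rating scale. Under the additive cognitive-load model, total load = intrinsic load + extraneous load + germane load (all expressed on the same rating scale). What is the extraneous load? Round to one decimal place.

3.4

Intrinsic (element-interactivity): (5 × 1 + 2 × 3) / 5 = 11 / 5 = 2.2000 → 2.2.
extraneous load = total − intrinsic − germane
             = 7.5 − 2.2 − 1.9 = 3.4.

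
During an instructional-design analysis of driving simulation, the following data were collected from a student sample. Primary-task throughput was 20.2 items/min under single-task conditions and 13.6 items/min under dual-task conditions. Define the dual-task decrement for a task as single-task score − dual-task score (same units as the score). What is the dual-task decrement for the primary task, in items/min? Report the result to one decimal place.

Decrement = 20.2 − 13.6 = 6.6000 items/min ≈ 6.6 items/min.

6.6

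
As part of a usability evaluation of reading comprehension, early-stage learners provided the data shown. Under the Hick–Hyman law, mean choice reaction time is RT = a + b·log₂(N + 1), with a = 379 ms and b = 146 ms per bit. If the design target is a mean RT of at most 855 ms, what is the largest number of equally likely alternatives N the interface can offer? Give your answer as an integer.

8

Set 379 + 146·log₂(N + 1) ≤ 855.
log₂(N + 1) ≤ (855 − 379) / 146 = 3.2603.
N + 1 ≤ 2^3.2603 = 9.5818.
N ≤ 8.5818, so the largest integer N is 8.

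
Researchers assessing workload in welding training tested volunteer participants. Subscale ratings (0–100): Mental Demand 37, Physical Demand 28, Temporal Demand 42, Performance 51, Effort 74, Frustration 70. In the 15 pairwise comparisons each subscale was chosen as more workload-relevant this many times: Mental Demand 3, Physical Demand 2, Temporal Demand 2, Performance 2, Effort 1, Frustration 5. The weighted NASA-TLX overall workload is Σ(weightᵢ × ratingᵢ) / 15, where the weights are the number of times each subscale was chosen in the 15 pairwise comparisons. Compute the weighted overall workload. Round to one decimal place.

51.8

The tallies are the weights (they sum to 15).
Weighted sum = 3·37 + 2·28 + 2·42 + 2·51 + 1·74 + 5·70
            = 111 + 56 + 84 + 102 + 74 + 350 = 777.
Overall workload = 777 / 15 = 51.8000 ≈ 51.8.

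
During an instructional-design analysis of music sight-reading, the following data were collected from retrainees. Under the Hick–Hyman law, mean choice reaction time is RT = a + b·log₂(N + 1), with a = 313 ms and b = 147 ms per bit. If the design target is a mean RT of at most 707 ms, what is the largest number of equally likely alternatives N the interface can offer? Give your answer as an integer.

5

Set 313 + 147·log₂(N + 1) ≤ 707.
log₂(N + 1) ≤ (707 − 313) / 147 = 2.6803.
N + 1 ≤ 2^2.6803 = 6.4099.
N ≤ 5.4099, so the largest integer N is 5.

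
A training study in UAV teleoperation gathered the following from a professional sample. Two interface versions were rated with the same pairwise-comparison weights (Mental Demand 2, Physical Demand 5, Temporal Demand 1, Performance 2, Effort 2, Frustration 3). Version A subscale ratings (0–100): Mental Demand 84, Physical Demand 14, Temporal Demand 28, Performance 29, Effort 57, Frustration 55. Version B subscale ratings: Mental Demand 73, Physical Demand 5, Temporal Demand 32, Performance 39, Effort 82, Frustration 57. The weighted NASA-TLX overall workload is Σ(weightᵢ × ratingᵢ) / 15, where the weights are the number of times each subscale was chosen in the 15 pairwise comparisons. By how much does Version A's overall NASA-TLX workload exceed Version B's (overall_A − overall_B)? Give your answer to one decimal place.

-0.9

Version A weighted sum = 2·84 + 5·14 + 1·28 + 2·29 + 2·57 + 3·55 = 168 + 70 + 28 + 58 + 114 + 165 = 603; overall_A = 603/15 = 40.2000.
Version B weighted sum = 2·73 + 5·5 + 1·32 + 2·39 + 2·82 + 3·57 = 146 + 25 + 32 + 78 + 164 + 171 = 616; overall_B = 616/15 = 41.0667.
Difference = 40.2000 − 41.0667 = -0.8667 ≈ -0.9.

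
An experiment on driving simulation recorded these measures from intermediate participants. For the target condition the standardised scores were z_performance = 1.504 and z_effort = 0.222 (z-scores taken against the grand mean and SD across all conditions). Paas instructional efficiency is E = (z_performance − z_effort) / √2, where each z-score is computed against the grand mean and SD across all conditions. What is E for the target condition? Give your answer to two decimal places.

z_P − z_E = 1.504 − 0.222 = 1.2820.
E = 1.2820 / √2 = 1.2820 / 1.41421 = 0.9065 ≈ 0.91.

0.91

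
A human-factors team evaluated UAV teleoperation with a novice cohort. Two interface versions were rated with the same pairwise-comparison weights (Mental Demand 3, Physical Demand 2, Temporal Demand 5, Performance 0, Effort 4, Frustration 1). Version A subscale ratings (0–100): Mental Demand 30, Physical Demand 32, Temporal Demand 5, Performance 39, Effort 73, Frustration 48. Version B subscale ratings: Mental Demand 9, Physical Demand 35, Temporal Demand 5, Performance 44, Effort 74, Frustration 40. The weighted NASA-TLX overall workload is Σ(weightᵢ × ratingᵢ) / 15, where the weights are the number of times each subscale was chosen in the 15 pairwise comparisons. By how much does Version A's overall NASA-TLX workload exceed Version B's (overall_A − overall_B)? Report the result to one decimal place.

Version A weighted sum = 3·30 + 2·32 + 5·5 + 0·39 + 4·73 + 1·48 = 90 + 64 + 25 + 0 + 292 + 48 = 519; overall_A = 519/15 = 34.6000.
Version B weighted sum = 3·9 + 2·35 + 5·5 + 0·44 + 4·74 + 1·40 = 27 + 70 + 25 + 0 + 296 + 40 = 458; overall_B = 458/15 = 30.5333.
Difference = 34.6000 − 30.5333 = 4.0667 ≈ 4.1.

4.1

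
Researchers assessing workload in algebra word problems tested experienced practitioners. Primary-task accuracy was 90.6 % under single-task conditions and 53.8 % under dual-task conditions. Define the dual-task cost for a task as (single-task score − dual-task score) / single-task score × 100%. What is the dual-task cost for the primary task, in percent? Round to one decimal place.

40.6

Cost = (90.6 − 53.8) / 90.6 × 100%
     = 36.8000 / 90.6 × 100% = 40.6181%.
≈ 40.6%.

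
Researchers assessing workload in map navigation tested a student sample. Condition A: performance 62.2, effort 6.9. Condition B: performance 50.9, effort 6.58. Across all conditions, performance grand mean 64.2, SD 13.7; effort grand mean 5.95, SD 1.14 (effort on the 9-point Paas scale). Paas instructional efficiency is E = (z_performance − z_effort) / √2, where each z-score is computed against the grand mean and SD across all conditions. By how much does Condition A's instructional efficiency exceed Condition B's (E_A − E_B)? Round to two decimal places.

Condition A: z_P = (62.2 − 64.2)/13.7 = -0.1460; z_E = (6.9 − 5.95)/1.14 = 0.8333; E_A = (-0.1460 − 0.8333)/√2 = -0.6925.
Condition B: z_P = (50.9 − 64.2)/13.7 = -0.9708; z_E = (6.58 − 5.95)/1.14 = 0.5526; E_B = (-0.9708 − 0.5526)/√2 = -1.0772.
E_A − E_B = -0.6925 − (-1.0772) = 0.3847 ≈ 0.38.

0.38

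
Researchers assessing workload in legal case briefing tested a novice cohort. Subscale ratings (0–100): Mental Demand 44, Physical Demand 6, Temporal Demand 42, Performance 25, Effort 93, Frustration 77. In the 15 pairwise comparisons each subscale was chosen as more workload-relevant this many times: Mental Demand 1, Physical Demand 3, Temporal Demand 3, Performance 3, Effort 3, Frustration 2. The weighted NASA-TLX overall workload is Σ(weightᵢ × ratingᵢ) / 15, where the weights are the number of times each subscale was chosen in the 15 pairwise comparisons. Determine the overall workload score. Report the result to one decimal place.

46.4

The tallies are the weights (they sum to 15).
Weighted sum = 1·44 + 3·6 + 3·42 + 3·25 + 3·93 + 2·77
            = 44 + 18 + 126 + 75 + 279 + 154 = 696.
Overall workload = 696 / 15 = 46.4000 ≈ 46.4.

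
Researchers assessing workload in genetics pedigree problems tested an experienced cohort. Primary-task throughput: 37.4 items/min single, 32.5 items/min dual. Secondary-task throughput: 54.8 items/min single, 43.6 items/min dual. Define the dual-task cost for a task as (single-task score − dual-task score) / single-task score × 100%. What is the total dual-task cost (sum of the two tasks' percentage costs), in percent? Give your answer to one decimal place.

33.5

Primary cost = (37.4 − 32.5) / 37.4 × 100% = 13.1016%.
Secondary cost = (54.8 − 43.6) / 54.8 × 100% = 20.4380%.
Total = 13.1016% + 20.4380% = 33.5396% ≈ 33.5%.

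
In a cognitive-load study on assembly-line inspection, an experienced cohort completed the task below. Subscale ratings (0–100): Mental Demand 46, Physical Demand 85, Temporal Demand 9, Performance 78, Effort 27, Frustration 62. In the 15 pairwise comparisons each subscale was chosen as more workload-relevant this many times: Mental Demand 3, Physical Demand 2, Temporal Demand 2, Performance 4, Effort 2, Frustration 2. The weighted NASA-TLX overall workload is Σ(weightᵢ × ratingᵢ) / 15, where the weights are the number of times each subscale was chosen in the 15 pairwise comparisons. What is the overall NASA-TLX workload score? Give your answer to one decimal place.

54.4

The tallies are the weights (they sum to 15).
Weighted sum = 3·46 + 2·85 + 2·9 + 4·78 + 2·27 + 2·62
            = 138 + 170 + 18 + 312 + 54 + 124 = 816.
Overall workload = 816 / 15 = 54.4000 ≈ 54.4.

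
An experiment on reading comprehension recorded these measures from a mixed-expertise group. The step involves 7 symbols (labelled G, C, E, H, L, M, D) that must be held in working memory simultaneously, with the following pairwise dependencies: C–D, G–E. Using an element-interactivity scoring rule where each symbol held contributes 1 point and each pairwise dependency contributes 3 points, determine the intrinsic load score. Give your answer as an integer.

Count of symbols held simultaneously: 7.
Count of pairwise dependencies listed: 2.
Element contribution: 7 × 1 = 7.
Interaction contribution: 2 × 3 = 6.
Intrinsic load = 7 + 6 = 13.

13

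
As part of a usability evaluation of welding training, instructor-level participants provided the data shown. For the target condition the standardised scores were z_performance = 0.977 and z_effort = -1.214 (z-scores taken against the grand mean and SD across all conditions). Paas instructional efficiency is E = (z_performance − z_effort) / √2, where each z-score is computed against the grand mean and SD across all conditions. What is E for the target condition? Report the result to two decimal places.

1.55

z_P − z_E = 0.977 − (-1.214) = 2.1910.
E = 2.1910 / √2 = 2.1910 / 1.41421 = 1.5493 ≈ 1.55.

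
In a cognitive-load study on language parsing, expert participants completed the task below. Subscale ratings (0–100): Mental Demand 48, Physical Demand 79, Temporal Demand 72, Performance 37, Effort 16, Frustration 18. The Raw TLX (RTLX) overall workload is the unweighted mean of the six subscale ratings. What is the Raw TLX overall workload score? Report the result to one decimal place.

45.0

Sum of ratings = 48 + 79 + 72 + 37 + 16 + 18 = 270.
RTLX = 270 / 6 = 45.0000 ≈ 45.0.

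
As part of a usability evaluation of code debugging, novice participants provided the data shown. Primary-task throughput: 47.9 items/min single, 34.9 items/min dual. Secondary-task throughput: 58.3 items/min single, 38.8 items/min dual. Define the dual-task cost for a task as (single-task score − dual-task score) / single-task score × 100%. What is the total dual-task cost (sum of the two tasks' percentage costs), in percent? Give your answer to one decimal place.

60.6

Primary cost = (47.9 − 34.9) / 47.9 × 100% = 27.1399%.
Secondary cost = (58.3 − 38.8) / 58.3 × 100% = 33.4477%.
Total = 27.1399% + 33.4477% = 60.5876% ≈ 60.6%.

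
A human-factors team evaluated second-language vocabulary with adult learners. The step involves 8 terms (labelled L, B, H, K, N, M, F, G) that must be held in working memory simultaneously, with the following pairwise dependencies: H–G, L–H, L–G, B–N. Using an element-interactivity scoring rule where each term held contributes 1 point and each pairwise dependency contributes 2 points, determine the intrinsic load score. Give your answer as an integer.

16

Count of terms held simultaneously: 8.
Count of pairwise dependencies listed: 4.
Element contribution: 8 × 1 = 8.
Interaction contribution: 4 × 2 = 8.
Intrinsic load = 8 + 8 = 16.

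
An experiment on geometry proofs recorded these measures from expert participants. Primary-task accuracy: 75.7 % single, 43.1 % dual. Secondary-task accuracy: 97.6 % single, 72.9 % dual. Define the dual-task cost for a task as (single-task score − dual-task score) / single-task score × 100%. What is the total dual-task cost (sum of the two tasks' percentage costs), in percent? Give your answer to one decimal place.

Primary cost = (75.7 − 43.1) / 75.7 × 100% = 43.0647%.
Secondary cost = (97.6 − 72.9) / 97.6 × 100% = 25.3074%.
Total = 43.0647% + 25.3074% = 68.3721% ≈ 68.4%.

68.4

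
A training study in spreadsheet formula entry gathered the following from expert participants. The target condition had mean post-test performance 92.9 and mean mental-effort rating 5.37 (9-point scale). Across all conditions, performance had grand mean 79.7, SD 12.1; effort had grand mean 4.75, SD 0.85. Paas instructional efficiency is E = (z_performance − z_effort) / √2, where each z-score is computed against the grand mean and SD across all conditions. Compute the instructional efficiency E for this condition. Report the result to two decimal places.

z_performance = (92.9 − 79.7) / 12.1 = 13.2000 / 12.1 = 1.0909.
z_effort = (5.37 − 4.75) / 0.85 = 0.6200 / 0.85 = 0.7294.
z_P − z_E = 1.0909 − 0.7294 = 0.3615.
E = 0.3615 / √2 = 0.3615 / 1.41421 = 0.2556 ≈ 0.26.

0.26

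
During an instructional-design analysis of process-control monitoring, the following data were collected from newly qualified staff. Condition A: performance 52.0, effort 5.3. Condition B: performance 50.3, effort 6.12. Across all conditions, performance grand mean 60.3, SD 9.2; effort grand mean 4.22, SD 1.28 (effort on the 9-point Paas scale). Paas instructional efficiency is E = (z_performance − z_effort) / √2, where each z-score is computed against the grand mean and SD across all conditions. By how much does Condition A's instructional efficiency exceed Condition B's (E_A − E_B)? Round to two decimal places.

Condition A: z_P = (52.0 − 60.3)/9.2 = -0.9022; z_E = (5.3 − 4.22)/1.28 = 0.8438; E_A = (-0.9022 − 0.8438)/√2 = -1.2346.
Condition B: z_P = (50.3 − 60.3)/9.2 = -1.0870; z_E = (6.12 − 4.22)/1.28 = 1.4844; E_B = (-1.0870 − 1.4844)/√2 = -1.8183.
E_A − E_B = -1.2346 − (-1.8183) = 0.5837 ≈ 0.58.

0.58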